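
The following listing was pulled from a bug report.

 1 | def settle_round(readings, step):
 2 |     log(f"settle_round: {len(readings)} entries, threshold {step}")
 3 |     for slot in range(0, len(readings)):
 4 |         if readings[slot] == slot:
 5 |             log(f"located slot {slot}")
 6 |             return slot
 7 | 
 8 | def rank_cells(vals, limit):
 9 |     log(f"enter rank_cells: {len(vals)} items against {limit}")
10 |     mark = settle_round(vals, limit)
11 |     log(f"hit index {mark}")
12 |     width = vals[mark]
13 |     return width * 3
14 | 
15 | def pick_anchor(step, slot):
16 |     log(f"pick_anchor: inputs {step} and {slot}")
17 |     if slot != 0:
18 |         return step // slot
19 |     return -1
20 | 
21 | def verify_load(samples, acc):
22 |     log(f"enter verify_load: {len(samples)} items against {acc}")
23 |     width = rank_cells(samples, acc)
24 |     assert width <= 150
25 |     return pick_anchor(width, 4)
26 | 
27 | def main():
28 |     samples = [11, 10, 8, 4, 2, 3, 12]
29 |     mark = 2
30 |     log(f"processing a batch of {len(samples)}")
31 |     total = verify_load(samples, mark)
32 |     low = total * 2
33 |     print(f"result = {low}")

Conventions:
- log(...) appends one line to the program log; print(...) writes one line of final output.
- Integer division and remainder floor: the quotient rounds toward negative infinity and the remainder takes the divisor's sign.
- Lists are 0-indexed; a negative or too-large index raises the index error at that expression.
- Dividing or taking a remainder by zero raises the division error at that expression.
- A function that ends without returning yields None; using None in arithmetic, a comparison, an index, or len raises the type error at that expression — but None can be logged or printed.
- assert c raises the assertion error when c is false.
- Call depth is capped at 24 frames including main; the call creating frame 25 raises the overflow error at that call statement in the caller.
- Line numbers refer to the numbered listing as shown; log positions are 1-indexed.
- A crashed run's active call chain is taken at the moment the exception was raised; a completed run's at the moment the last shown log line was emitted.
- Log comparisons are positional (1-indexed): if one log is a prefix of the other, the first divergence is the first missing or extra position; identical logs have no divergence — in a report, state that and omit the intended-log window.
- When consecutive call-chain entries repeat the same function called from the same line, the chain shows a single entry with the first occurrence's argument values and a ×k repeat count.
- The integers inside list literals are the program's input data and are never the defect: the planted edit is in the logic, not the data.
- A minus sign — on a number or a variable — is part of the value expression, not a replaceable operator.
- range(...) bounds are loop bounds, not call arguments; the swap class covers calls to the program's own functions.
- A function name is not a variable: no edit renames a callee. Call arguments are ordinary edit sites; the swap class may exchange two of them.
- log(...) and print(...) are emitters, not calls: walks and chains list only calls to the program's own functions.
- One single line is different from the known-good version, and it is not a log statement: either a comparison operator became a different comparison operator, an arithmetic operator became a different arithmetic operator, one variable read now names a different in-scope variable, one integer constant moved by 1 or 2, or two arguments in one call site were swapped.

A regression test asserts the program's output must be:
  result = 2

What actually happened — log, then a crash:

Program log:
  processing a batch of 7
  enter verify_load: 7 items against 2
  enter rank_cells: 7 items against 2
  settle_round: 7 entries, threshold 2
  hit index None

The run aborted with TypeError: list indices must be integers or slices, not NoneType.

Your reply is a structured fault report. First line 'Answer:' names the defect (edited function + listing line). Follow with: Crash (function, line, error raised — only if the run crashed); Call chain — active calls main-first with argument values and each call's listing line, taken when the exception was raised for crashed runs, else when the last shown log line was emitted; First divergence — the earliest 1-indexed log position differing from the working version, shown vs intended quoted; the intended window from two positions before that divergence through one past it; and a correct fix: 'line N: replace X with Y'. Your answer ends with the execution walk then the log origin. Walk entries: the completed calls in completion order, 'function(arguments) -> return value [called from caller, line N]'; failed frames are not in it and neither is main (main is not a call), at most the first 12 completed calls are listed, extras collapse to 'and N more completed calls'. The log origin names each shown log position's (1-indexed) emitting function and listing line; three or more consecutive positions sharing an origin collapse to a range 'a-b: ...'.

Answer: the defect is in settle_round at line 4.
Key fact: At log position 5 the runs split — shown 'hit index None', but the working version logs 'located slot 4'.
Crash: rank_cells, line 12, TypeError.
Call chain: main -> verify_load([11, 10, 8, 4, 2, 3, 12], 2) (called at line 31) -> rank_cells([11, 10, 8, 4, 2, 3, 12], 2) (called at line 23).
First divergence: position 5 — the shown line 'hit index None' should read 'located slot 4'.
Intended log window:
  3: enter rank_cells: 7 items against 2
  4: settle_round: 7 entries, threshold 2
  5: located slot 4
  6: hit index 4
Execution walk:
  settle_round([11, 10, 8, 4, 2, 3, 12], 2) -> None  [called from rank_cells, line 10]
Log line origins:
  1: from main, line 30
  2: from verify_load, line 22
  3: from rank_cells, line 9
  4: from settle_round, line 2
  5: from rank_cells, line 11
A correct fix: line 4: replace `readings[slot] == slot` with `readings[slot] == step`.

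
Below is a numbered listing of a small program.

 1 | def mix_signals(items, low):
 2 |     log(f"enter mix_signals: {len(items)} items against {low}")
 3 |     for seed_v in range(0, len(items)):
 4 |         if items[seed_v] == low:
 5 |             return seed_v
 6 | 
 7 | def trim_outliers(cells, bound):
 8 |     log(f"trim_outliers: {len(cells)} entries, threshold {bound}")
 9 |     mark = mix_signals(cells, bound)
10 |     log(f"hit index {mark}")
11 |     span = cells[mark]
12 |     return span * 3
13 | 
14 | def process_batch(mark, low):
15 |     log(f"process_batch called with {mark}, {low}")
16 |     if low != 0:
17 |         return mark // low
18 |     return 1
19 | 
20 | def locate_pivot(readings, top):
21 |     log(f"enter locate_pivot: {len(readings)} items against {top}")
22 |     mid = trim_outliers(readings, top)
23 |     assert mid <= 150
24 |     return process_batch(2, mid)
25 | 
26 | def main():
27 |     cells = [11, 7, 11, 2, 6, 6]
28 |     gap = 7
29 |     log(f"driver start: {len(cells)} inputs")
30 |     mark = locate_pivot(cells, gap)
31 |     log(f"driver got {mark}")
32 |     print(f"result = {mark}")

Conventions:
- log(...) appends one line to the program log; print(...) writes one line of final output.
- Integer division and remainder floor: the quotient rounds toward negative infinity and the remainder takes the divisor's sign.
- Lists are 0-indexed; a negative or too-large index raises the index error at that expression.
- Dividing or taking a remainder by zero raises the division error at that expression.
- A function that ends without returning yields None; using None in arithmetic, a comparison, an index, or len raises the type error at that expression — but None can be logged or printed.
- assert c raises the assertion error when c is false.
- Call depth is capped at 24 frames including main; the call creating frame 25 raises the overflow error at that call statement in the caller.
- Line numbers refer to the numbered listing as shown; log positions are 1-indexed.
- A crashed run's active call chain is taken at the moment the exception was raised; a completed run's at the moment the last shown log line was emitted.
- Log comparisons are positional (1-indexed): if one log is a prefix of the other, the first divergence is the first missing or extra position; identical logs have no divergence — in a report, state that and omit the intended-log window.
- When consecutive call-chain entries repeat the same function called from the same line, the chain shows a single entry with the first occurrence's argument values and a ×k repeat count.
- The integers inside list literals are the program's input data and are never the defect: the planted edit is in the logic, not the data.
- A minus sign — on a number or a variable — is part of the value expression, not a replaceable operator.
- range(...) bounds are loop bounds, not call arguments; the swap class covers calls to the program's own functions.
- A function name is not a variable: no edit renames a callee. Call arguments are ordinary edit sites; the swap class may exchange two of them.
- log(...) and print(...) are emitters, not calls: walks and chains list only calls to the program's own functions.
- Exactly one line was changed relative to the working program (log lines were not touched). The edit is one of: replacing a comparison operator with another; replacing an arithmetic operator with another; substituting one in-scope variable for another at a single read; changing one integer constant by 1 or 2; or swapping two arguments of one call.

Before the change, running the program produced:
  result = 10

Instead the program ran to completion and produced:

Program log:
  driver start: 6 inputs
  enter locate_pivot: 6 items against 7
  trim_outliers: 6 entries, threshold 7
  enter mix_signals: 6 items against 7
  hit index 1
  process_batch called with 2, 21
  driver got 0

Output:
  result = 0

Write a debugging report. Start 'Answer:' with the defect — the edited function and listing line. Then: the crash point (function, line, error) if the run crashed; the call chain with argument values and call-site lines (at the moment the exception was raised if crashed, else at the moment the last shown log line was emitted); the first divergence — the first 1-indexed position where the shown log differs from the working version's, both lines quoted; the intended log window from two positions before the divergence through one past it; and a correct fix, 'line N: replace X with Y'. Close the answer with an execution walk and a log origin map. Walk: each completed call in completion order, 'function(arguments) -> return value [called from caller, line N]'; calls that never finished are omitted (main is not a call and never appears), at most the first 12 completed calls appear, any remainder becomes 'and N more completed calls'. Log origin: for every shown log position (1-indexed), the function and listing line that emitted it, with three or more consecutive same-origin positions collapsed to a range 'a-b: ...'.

Answer: the defect is in locate_pivot at line 24.
Key observation: Log line 6 is where behavior first shows: 'process_batch called with 2, 21' appears instead of 'process_batch called with 21, 2'.
Call chain: main.
First divergence: at position 6 the run shows 'process_batch called with 2, 21' where the working version logs 'process_batch called with 21, 2'.
Intended log window:
  4: enter mix_signals: 6 items against 7
  5: hit index 1
  6: process_batch called with 21, 2
  7: driver got 10
Execution walk:
  mix_signals([11, 7, 11, 2, 6, 6], 7) -> 1  [called from trim_outliers, line 9]
  trim_outliers([11, 7, 11, 2, 6, 6], 7) -> 21  [called from locate_pivot, line 22]
  process_batch(2, 21) -> 0  [called from locate_pivot, line 24]
  locate_pivot([11, 7, 11, 2, 6, 6], 7) -> 0  [called from main, line 30]
Log origin:
  1: from main, line 29
  2: from locate_pivot, line 21
  3: from trim_outliers, line 8
  4: from mix_signals, line 2
  5: from trim_outliers, line 10
  6: from process_batch, line 15
  7: from main, line 31
A correct fix: line 24: replace `process_batch(2, mid)` with `process_batch(mid, 2)`.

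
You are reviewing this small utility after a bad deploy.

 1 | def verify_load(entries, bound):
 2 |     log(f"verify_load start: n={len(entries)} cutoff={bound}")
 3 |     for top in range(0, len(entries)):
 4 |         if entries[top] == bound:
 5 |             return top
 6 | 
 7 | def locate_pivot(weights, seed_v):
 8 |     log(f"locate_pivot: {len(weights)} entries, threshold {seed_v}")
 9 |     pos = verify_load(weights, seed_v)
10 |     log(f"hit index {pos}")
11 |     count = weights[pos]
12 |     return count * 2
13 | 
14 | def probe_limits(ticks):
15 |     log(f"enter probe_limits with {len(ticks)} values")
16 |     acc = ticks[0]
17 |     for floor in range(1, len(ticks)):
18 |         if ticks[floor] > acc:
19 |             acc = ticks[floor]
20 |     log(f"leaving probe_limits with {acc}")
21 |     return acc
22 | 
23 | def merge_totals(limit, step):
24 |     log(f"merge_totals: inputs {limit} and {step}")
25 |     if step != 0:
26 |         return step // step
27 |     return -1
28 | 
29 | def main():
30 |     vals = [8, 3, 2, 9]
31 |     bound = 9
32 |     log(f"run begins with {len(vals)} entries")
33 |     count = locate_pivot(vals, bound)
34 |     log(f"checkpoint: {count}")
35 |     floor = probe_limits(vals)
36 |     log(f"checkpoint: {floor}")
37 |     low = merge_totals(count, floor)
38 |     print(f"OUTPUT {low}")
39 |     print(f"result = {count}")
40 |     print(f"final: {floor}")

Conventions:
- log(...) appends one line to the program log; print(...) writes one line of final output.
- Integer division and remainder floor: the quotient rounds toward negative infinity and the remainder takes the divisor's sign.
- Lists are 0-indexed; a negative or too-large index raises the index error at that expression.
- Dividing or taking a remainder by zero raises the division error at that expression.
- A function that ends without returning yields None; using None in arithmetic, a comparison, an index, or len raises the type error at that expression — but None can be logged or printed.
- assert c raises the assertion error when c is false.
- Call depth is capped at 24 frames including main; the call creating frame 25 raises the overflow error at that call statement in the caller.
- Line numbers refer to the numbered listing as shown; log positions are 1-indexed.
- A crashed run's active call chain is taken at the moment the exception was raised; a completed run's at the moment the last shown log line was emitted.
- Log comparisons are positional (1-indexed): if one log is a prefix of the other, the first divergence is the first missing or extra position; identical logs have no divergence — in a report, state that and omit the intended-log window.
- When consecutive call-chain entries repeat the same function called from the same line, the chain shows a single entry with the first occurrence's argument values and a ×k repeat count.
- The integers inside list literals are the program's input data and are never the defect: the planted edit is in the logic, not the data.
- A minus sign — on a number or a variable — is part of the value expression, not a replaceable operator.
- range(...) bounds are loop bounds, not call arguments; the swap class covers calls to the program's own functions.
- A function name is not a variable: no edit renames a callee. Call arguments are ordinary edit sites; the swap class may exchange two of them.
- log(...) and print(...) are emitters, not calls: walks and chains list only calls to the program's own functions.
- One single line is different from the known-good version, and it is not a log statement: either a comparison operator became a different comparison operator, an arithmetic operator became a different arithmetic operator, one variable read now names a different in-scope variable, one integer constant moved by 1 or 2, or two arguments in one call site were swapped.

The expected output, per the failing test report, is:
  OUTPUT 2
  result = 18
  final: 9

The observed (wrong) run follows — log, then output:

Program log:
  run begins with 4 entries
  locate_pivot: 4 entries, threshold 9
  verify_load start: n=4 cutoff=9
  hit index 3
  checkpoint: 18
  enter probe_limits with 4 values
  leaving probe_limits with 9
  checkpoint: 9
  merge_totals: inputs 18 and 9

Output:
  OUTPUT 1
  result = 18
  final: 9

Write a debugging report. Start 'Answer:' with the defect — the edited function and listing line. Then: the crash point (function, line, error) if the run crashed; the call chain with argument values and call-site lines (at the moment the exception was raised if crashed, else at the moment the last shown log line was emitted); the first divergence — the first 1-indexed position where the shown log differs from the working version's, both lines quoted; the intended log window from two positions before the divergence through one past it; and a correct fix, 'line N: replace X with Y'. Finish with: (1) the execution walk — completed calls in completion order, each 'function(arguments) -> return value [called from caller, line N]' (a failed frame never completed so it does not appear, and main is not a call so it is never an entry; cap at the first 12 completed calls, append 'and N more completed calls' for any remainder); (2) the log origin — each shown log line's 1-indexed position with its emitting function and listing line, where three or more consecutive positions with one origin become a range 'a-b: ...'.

Answer: the defect is in merge_totals at line 26.
Key fact: Every logged value matches the working version; the printed result is what differs.
Call chain: main -> merge_totals(18, 9) (called at line 37).
First divergence: none — the logs agree in full.
Execution walk:
  verify_load([8, 3, 2, 9], 9) -> 3  [called from locate_pivot, line 9]
  locate_pivot([8, 3, 2, 9], 9) -> 18  [called from main, line 33]
  probe_limits([8, 3, 2, 9]) -> 9  [called from main, line 35]
  merge_totals(18, 9) -> 1  [called from main, line 37]
Log line origins:
  1: from main, line 32
  2: from locate_pivot, line 8
  3: from verify_load, line 2
  4: from locate_pivot, line 10
  5: from main, line 34
  6: from probe_limits, line 15
  7: from probe_limits, line 20
  8: from main, line 36
  9: from merge_totals, line 24
A correct fix: line 26: replace `step // step` with `limit // step`.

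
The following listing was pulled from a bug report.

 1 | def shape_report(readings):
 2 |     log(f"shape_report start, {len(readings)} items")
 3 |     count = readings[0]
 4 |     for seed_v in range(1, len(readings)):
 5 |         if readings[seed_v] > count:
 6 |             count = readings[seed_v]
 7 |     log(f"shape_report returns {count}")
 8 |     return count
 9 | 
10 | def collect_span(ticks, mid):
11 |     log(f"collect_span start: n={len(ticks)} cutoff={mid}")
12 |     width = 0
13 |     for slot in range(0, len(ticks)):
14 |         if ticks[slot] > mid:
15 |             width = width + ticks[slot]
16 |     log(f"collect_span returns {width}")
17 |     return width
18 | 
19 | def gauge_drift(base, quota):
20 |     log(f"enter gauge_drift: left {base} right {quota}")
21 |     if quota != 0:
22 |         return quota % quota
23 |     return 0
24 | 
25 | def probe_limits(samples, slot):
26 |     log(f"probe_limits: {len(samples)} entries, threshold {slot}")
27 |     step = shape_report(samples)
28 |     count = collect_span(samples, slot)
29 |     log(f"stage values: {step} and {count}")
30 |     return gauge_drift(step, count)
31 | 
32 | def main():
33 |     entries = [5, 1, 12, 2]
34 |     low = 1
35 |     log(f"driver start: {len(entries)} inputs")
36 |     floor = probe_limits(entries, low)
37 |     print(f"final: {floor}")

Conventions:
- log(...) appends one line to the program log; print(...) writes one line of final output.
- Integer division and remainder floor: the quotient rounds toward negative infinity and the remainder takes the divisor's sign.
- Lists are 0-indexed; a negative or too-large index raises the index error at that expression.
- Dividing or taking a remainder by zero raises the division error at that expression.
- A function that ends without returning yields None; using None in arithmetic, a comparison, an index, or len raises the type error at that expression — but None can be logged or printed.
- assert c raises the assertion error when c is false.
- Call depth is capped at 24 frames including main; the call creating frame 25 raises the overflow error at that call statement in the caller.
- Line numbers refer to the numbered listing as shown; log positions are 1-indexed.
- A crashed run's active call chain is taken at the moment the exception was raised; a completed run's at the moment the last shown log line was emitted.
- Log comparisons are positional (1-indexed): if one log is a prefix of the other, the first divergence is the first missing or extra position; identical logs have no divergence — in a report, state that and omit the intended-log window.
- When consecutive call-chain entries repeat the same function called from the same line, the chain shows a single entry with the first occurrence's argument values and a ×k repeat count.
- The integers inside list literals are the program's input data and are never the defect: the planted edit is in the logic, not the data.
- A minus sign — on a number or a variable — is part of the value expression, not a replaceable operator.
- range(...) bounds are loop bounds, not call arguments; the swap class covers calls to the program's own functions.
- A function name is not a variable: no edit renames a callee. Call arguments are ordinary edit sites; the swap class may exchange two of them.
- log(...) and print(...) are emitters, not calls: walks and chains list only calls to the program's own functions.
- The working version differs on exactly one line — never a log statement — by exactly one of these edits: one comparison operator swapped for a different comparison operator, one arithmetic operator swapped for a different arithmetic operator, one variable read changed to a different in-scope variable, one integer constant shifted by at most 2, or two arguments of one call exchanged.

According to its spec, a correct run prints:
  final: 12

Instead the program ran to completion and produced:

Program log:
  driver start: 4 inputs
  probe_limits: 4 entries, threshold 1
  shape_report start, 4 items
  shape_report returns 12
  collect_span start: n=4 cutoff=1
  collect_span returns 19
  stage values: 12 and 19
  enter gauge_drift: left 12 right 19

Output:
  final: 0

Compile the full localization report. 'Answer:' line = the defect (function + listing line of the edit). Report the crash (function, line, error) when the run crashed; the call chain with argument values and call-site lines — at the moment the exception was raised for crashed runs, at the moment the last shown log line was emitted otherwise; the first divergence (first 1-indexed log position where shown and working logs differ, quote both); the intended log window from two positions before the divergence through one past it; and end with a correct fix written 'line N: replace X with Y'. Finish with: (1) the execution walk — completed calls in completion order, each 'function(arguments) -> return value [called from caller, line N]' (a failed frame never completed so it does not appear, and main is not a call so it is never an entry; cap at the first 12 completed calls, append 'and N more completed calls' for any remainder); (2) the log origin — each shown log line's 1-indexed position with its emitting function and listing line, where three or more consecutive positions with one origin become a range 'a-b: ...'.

Answer: the defect is in gauge_drift at line 22.
Key fact: No log line changed; the fault shows up purely in the output.
Call chain: main -> probe_limits([5, 1, 12, 2], 1) (called at line 36) -> gauge_drift(12, 19) (called at line 30).
First divergence: none; the two logs match at every position.
Execution walk:
  shape_report([5, 1, 12, 2]) -> 12  [called from probe_limits, line 27]
  collect_span([5, 1, 12, 2], 1) -> 19  [called from probe_limits, line 28]
  gauge_drift(12, 19) -> 0  [called from probe_limits, line 30]
  probe_limits([5, 1, 12, 2], 1) -> 0  [called from main, line 36]
Log line origins:
  1: from main, line 35
  2: from probe_limits, line 26
  3: from shape_report, line 2
  4: from shape_report, line 7
  5: from collect_span, line 11
  6: from collect_span, line 16
  7: from probe_limits, line 29
  8: from gauge_drift, line 20
A correct fix: line 22: replace `quota % quota` with `base % quota`.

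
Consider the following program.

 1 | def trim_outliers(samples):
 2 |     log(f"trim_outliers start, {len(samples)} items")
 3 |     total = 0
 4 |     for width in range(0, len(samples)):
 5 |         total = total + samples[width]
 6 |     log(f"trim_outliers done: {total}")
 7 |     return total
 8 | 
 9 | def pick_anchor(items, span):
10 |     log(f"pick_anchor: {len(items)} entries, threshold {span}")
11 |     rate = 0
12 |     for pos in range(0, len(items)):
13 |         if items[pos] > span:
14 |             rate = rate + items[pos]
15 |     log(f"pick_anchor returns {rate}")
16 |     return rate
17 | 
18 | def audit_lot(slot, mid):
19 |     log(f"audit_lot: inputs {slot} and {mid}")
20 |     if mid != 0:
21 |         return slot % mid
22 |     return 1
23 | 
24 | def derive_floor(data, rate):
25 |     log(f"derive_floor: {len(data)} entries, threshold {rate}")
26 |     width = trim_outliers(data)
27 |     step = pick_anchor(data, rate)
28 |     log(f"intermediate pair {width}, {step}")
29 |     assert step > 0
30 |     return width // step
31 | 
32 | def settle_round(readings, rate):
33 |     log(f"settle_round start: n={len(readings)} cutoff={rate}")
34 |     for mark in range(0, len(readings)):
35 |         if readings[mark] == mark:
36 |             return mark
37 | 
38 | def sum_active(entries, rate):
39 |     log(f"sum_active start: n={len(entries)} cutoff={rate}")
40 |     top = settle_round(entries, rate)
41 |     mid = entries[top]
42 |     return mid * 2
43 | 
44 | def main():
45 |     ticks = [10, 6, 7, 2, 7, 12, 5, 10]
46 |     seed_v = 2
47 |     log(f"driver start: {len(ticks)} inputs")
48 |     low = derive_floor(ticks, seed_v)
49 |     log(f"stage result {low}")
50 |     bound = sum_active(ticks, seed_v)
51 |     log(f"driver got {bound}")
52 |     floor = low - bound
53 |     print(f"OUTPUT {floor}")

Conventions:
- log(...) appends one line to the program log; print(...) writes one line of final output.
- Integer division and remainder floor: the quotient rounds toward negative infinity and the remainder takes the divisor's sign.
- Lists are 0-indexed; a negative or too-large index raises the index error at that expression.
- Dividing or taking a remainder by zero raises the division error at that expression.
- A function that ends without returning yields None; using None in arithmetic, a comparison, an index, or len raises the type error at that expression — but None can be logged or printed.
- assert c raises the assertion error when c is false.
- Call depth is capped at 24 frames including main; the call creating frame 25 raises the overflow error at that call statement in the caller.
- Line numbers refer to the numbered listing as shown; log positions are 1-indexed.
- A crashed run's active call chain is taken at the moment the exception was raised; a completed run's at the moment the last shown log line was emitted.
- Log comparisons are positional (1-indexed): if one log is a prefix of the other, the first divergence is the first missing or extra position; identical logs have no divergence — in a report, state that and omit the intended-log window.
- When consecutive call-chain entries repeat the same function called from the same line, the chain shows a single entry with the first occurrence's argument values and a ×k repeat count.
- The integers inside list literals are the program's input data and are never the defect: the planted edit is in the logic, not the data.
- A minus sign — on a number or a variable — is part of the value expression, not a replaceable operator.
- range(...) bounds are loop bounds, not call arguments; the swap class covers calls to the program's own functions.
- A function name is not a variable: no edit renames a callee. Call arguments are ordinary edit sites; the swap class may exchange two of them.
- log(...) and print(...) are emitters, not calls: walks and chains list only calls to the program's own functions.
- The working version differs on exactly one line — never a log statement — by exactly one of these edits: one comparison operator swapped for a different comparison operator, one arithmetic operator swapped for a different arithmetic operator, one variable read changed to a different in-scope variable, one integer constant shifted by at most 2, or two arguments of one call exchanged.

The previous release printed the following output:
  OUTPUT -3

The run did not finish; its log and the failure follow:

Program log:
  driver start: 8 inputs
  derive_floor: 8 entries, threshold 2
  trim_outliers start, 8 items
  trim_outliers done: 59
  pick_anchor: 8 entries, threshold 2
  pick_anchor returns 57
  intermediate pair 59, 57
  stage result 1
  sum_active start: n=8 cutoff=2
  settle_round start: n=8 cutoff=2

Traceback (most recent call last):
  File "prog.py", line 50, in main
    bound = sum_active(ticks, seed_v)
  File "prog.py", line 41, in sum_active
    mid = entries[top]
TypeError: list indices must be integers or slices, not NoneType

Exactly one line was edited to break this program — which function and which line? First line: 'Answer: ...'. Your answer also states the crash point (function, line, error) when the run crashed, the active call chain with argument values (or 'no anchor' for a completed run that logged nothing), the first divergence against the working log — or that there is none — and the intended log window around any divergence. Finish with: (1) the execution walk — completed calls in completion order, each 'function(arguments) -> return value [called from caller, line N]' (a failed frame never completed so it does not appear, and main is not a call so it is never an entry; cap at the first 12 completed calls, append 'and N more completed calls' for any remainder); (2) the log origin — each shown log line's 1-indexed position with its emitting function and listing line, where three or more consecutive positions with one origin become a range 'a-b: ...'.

Answer: the defect is in settle_round at line 35.
Key observation: The faulty run's log stops after 10 lines; the working version's next line would be 'driver got 4'.
Crash: sum_active, line 41, TypeError.
Call chain: main -> sum_active([10, 6, 7, 2, 7, 12, 5, 10], 2) (called at line 50).
First divergence: position 11 (shown log ended at 10 lines; the working version continues: 'driver got 4').
Intended log window:
  9: sum_active start: n=8 cutoff=2
  10: settle_round start: n=8 cutoff=2
  11: driver got 4
Execution walk:
  trim_outliers([10, 6, 7, 2, 7, 12, 5, 10]) -> 59  [called from derive_floor, line 26]
  pick_anchor([10, 6, 7, 2, 7, 12, 5, 10], 2) -> 57  [called from derive_floor, line 27]
  derive_floor([10, 6, 7, 2, 7, 12, 5, 10], 2) -> 1  [called from main, line 48]
  settle_round([10, 6, 7, 2, 7, 12, 5, 10], 2) -> None  [called from sum_active, line 40]
Log line origins:
  1 — main, line 47
  2 — derive_floor, line 25
  3 — trim_outliers, line 2
  4 — trim_outliers, line 6
  5 — pick_anchor, line 10
  6 — pick_anchor, line 15
  7 — derive_floor, line 28
  8 — main, line 49
  9 — sum_active, line 39
  10 — settle_round, line 33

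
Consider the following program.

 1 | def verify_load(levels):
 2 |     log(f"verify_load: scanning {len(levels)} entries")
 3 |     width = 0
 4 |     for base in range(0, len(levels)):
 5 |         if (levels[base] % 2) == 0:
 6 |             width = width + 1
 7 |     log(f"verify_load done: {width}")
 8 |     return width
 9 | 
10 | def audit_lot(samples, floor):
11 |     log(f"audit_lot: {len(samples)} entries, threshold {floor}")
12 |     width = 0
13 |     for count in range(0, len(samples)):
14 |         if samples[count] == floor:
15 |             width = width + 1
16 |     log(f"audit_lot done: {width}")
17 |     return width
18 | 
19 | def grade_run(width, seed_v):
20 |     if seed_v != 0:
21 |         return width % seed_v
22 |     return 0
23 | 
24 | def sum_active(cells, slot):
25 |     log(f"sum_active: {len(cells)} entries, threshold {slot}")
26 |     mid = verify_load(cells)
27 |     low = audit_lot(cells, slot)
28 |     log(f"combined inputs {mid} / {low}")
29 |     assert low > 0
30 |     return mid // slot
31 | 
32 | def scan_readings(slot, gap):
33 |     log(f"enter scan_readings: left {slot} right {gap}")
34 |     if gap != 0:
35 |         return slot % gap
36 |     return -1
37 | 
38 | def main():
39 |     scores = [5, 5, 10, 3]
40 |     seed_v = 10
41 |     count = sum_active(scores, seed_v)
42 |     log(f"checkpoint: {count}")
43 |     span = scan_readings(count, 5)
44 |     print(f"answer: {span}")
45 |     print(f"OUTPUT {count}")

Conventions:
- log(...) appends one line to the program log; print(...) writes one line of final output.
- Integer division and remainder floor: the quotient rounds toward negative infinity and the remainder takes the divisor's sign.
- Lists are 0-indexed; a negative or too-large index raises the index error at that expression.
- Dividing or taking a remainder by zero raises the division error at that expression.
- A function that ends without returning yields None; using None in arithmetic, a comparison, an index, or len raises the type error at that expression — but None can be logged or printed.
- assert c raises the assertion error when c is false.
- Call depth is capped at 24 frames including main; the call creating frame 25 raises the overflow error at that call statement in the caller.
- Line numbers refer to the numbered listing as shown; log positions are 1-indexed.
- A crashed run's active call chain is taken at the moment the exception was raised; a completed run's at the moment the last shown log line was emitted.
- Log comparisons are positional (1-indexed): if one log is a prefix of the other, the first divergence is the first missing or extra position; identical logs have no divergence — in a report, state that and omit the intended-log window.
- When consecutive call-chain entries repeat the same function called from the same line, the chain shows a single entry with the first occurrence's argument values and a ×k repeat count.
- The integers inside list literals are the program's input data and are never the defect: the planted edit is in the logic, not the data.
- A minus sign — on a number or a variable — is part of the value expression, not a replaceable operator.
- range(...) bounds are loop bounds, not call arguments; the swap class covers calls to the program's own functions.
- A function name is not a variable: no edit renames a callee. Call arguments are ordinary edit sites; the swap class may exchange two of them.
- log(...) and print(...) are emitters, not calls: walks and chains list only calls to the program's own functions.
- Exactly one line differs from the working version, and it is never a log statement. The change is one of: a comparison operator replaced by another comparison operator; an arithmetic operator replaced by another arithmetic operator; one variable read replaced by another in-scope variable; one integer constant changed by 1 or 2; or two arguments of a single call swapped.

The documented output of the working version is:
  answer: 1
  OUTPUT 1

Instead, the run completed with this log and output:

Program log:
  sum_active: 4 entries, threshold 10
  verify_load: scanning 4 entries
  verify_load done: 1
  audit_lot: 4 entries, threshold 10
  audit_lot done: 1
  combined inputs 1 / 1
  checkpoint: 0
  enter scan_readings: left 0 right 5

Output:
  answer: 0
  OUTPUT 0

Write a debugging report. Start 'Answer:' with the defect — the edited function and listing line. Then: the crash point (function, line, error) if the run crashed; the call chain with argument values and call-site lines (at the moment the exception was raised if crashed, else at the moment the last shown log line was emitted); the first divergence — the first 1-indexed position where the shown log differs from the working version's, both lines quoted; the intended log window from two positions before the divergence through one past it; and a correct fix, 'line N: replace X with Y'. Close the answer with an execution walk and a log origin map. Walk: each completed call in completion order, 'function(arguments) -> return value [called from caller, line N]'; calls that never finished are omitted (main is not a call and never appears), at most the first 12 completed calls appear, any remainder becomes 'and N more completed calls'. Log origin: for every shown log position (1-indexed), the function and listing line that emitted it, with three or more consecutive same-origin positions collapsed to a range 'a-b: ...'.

Answer: the defect is in sum_active at line 30.
Core observation: Position 7 is the first bad log line: 'checkpoint: 0' should read 'checkpoint: 1'.
Call chain: main -> scan_readings(0, 5) (called at line 43).
First divergence: position 7 — shown 'checkpoint: 0', intended 'checkpoint: 1'.
Intended log window:
  5: audit_lot done: 1
  6: combined inputs 1 / 1
  7: checkpoint: 1
  8: enter scan_readings: left 1 right 5
Execution walk:
  verify_load([5, 5, 10, 3]) -> 1  [called from sum_active, line 26]
  audit_lot([5, 5, 10, 3], 10) -> 1  [called from sum_active, line 27]
  sum_active([5, 5, 10, 3], 10) -> 0  [called from main, line 41]
  scan_readings(0, 5) -> 0  [called from main, line 43]
Log origin:
  1: logged in sum_active at line 25
  2: logged in verify_load at line 2
  3: logged in verify_load at line 7
  4: logged in audit_lot at line 11
  5: logged in audit_lot at line 16
  6: logged in sum_active at line 28
  7: logged in main at line 42
  8: logged in scan_readings at line 33
A correct fix: line 30: replace `slot` with `low`.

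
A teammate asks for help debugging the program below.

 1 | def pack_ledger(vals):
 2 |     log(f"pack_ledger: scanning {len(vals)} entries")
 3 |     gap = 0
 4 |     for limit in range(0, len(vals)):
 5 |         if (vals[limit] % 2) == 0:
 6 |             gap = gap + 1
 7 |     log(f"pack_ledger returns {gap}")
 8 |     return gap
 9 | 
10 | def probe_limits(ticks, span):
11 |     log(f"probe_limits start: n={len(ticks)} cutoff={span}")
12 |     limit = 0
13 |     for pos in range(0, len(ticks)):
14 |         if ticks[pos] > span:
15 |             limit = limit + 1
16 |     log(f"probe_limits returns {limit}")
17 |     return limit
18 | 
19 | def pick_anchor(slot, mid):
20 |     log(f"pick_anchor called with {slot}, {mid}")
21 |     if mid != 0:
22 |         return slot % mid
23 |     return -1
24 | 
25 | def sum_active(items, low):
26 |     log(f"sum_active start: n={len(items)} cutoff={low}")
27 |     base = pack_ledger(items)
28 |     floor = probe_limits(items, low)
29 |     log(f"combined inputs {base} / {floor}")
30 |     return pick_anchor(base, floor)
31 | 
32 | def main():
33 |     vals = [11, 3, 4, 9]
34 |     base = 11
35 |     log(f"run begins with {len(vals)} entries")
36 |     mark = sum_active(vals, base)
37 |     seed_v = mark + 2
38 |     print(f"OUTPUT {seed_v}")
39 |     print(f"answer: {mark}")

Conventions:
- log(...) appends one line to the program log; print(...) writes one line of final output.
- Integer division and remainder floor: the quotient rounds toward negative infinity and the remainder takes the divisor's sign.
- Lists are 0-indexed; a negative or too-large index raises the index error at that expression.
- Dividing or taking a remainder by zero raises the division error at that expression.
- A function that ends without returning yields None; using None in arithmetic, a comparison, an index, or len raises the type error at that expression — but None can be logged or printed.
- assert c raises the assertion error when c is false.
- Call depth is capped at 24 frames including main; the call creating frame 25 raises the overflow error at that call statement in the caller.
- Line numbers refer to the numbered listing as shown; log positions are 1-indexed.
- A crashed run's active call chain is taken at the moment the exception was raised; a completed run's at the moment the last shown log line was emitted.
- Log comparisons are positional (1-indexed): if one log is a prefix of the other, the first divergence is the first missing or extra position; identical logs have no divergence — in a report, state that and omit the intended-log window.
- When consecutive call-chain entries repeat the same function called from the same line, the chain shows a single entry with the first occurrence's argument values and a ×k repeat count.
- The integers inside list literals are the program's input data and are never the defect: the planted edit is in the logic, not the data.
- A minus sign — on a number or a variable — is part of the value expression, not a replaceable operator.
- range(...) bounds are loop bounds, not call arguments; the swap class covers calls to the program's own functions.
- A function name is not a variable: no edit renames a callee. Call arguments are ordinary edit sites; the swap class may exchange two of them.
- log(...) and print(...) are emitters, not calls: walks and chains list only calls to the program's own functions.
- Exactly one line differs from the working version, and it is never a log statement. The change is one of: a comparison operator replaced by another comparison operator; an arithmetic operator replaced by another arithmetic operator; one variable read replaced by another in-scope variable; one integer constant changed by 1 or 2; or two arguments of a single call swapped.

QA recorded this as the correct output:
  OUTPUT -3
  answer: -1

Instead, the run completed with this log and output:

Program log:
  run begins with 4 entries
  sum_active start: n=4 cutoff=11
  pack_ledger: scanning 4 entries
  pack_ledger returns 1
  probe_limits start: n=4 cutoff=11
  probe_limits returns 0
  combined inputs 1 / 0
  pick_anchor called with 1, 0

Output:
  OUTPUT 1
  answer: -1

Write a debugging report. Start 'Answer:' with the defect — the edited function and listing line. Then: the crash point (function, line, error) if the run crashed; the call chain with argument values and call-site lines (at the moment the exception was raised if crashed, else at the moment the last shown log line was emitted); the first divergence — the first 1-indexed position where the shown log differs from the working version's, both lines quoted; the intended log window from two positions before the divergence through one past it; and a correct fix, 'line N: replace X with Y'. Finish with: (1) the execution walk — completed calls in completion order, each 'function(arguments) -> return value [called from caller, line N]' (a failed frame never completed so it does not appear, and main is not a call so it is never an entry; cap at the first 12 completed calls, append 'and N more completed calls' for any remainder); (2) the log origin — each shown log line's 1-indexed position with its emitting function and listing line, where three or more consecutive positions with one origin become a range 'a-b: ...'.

Answer: the defect is in main at line 37.
Key fact: No log line changed; the fault shows up purely in the output.
Call chain: main -> sum_active([11, 3, 4, 9], 11) (called at line 36) -> pick_anchor(1, 0) (called at line 30).
First divergence: there is none — every log position agrees.
Execution walk:
  pack_ledger([11, 3, 4, 9]) -> 1  [called from sum_active, line 27]
  probe_limits([11, 3, 4, 9], 11) -> 0  [called from sum_active, line 28]
  pick_anchor(1, 0) -> -1  [called from sum_active, line 30]
  sum_active([11, 3, 4, 9], 11) -> -1  [called from main, line 36]
Log origin:
  1 — main, line 35
  2 — sum_active, line 26
  3 — pack_ledger, line 2
  4 — pack_ledger, line 7
  5 — probe_limits, line 11
  6 — probe_limits, line 16
  7 — sum_active, line 29
  8 — pick_anchor, line 20
A correct fix: line 37: replace `+` with `-`.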